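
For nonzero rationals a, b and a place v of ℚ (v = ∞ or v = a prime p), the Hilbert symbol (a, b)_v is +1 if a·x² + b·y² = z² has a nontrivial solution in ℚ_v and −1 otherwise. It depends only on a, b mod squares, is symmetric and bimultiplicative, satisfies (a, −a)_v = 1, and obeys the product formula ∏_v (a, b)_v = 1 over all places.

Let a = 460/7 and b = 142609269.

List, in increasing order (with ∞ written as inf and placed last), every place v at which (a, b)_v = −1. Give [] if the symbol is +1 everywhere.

Mod squares: a ≡ 805, b ≡ 1178589. Check v ∈ {∞, 2, 3, 5, 7, 11, 19, 23, 29, 31}.
v=∞: 805 > 0 and 1178589 > 0  ⇒  (a,b)_∞ = +1.
v=7: a=7^-1·(≡5), b=7^0·(≡5) mod 7; (5|7)=-1, (5|7)=-1; (−1)^{-1·0·3}·(-1)^0·(-1)^-1 = -1.
v=2: v_2(a)=2, v_2(b)=0; units ≡ 5, 5 (mod 8); ε·ε+αω+βω = 0·0+2·1+0·1 ≡ 0  ⇒  (a,b)_2 = +1.
v=31: a=31^0·(≡17), b=31^1·(≡23) mod 31; (17|31)=-1, (23|31)=-1; (−1)^{0·1·15}·(-1)^1·(-1)^0 = -1.
v=3: a=3^0·(≡1), b=3^1·(≡1) mod 3; (1|3)=+1, (1|3)=+1; (−1)^{0·1·1}·(+1)^1·(+1)^0 = +1.
v=29: a=29^0·(≡16), b=29^1·(≡2) mod 29; (16|29)=+1, (2|29)=-1; (−1)^{0·1·14}·(+1)^1·(-1)^0 = +1.
v=11: a=11^0·(≡6), b=11^2·(≡5) mod 11; (6|11)=-1, (5|11)=+1; (−1)^{0·2·5}·(-1)^2·(+1)^0 = +1.
v=23: a=23^1·(≡16), b=23^1·(≡17) mod 23; (16|23)=+1, (17|23)=-1; (−1)^{1·1·11}·(+1)^1·(-1)^1 = +1.
v=19: a=19^0·(≡6), b=19^1·(≡10) mod 19; (6|19)=+1, (10|19)=-1; (−1)^{0·1·9}·(+1)^1·(-1)^0 = +1.
v=5: a=5^1·(≡1), b=5^0·(≡4) mod 5; (1|5)=+1, (4|5)=+1; (−1)^{1·0·2}·(+1)^0·(+1)^1 = +1.
|Ram(805, 1178589)| = 2, even; anisotropic at {7, 31}.

[7, 31]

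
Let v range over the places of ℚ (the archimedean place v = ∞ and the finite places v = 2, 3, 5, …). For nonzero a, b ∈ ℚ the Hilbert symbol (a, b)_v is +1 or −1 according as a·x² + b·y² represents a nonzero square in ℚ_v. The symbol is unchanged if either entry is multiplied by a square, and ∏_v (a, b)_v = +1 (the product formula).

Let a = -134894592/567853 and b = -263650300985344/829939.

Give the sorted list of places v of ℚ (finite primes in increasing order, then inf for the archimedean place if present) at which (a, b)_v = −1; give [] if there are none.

[3, 13, 41, inf]

Mod squares: a ≡ -190281, b ≡ -19. Check v ∈ {∞, 2, 3, 7, 11, 13, 17, 19, 41}.
v=3: a=3^3·(≡2), b=3^0·(≡2) mod 3; (2|3)=-1, (2|3)=-1; (−1)^{3·0·1}·(-1)^0·(-1)^3 = -1.
v=19: a=19^-2·(≡16), b=19^-3·(≡12) mod 19; (16|19)=+1, (12|19)=-1; (−1)^{-2·-3·9}·(+1)^-3·(-1)^-2 = +1.
v=7: a=7^1·(≡6), b=7^2·(≡2) mod 7; (6|7)=-1, (2|7)=+1; (−1)^{1·2·3}·(-1)^2·(+1)^1 = +1.
v=11: a=11^-2·(≡2), b=11^-2·(≡4) mod 11; (2|11)=-1, (4|11)=+1; (−1)^{-2·-2·5}·(-1)^-2·(+1)^-2 = +1.
v=13: a=13^-1·(≡12), b=13^2·(≡5) mod 13; (12|13)=+1, (5|13)=-1; (−1)^{-1·2·6}·(+1)^2·(-1)^-1 = -1.
v=2: v_2(a)=10, v_2(b)=16; units ≡ 7, 5 (mod 8); ε·ε+αω+βω = 1·0+10·1+16·0 ≡ 0  ⇒  (a,b)_2 = +1.
v=∞: -190281 < 0 and -19 < 0  ⇒  (a,b)_∞ = -1.
v=17: a=17^1·(≡6), b=17^2·(≡13) mod 17; (6|17)=-1, (13|17)=+1; (−1)^{1·2·8}·(-1)^2·(+1)^1 = +1.
v=41: a=41^1·(≡5), b=41^2·(≡19) mod 41; (5|41)=+1, (19|41)=-1; (−1)^{1·2·20}·(+1)^2·(-1)^1 = -1.
Ram(-190281, -19) = {3, 13, 41, ∞}; no ℚ_3-point on the conic.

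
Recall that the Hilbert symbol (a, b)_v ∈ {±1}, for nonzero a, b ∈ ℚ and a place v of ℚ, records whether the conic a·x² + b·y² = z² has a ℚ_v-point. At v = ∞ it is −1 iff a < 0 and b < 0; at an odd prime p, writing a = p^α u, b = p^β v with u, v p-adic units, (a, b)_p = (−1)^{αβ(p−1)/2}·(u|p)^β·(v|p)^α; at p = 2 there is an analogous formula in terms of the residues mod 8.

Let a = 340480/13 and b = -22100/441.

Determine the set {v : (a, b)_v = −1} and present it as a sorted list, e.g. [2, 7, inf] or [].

[2, 7]

Mod squares: a ≡ 17290, b ≡ -221. Check v ∈ {∞, 2, 3, 5, 7, 13, 17, 19}.
v=13: a=13^-1·(≡10), b=13^1·(≡10) mod 13; (10|13)=+1, (10|13)=+1; (−1)^{-1·1·6}·(+1)^1·(+1)^-1 = +1.
v=17: a=17^0·(≡16), b=17^1·(≡8) mod 17; (16|17)=+1, (8|17)=+1; (−1)^{0·1·8}·(+1)^1·(+1)^0 = +1.
v=5: a=5^1·(≡2), b=5^2·(≡1) mod 5; (2|5)=-1, (1|5)=+1; (−1)^{1·2·2}·(-1)^2·(+1)^1 = +1.
v=3: a=3^0·(≡1), b=3^-2·(≡1) mod 3; (1|3)=+1, (1|3)=+1; (−1)^{0·-2·1}·(+1)^-2·(+1)^0 = +1.
v=∞: 17290 > 0 and -221 < 0  ⇒  (a,b)_∞ = +1.
v=2: v_2(a)=9, v_2(b)=2; units ≡ 5, 3 (mod 8); ε·ε+αω+βω = 0·1+9·1+2·1 ≡ 1  ⇒  (a,b)_2 = -1.
v=19: a=19^1·(≡9), b=19^0·(≡4) mod 19; (9|19)=+1, (4|19)=+1; (−1)^{1·0·9}·(+1)^0·(+1)^1 = +1.
v=7: a=7^1·(≡3), b=7^-2·(≡3) mod 7; (3|7)=-1, (3|7)=-1; (−1)^{1·-2·3}·(-1)^-2·(-1)^1 = -1.
Ram(17290, -221) = {2, 7}; no ℚ_2-point on the conic.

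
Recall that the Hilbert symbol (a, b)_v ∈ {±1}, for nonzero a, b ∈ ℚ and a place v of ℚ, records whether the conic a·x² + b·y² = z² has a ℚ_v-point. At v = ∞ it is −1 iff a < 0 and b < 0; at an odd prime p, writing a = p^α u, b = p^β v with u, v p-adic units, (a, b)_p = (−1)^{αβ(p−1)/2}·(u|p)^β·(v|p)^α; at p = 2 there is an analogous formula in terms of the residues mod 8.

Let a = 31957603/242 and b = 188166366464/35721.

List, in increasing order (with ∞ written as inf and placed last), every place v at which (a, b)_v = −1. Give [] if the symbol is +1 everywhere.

[2, 17]

(a, b) ≡ (28934, 629) mod (ℚ^×)²; places V = {2, 3, 7, 11, 17, 23, 37, 47, ∞}.
(a,b)_47: α=2, u≡39; β=2, v≡24 (mod 47); (39|47)=-1, (24|47)=+1; sign (−1)^0·-1^2·+1^2 = +1.
(a,b)_2: α=-1, β=8; u≡3, v≡5 (mod 8); ε(u)ε(v)=1·0, αω(v)=-1·1, βω(u)=8·1; sum ≡ 1  ⇒  -1.
(a,b)_7: α=0, u≡5; β=-2, v≡6 (mod 7); (5|7)=-1, (6|7)=-1; sign (−1)^0·-1^-2·-1^0 = +1.
(a,b)_3: α=0, u≡2; β=-6, v≡2 (mod 3); (2|3)=-1, (2|3)=-1; sign (−1)^0·-1^-6·-1^0 = +1.
(a,b)_17: α=1, u≡4; β=1, v≡7 (mod 17); (4|17)=+1, (7|17)=-1; sign (−1)^0·+1^1·-1^1 = -1.
(a,b)_11: α=-2, u≡9; β=0, v≡8 (mod 11); (9|11)=+1, (8|11)=-1; sign (−1)^0·+1^0·-1^-2 = +1.
(a,b)_37: α=1, u≡31; β=1, v≡18 (mod 37); (31|37)=-1, (18|37)=-1; sign (−1)^0·-1^1·-1^1 = +1.
(a,b)_∞: sgn(28934)=+, sgn(629)=+, so +1.
(a,b)_23: α=1, u≡16; β=2, v≡12 (mod 23); (16|23)=+1, (12|23)=+1; sign (−1)^0·+1^2·+1^1 = +1.
|Ram(28934, 629)| = 2, even; anisotropic at {2, 17}.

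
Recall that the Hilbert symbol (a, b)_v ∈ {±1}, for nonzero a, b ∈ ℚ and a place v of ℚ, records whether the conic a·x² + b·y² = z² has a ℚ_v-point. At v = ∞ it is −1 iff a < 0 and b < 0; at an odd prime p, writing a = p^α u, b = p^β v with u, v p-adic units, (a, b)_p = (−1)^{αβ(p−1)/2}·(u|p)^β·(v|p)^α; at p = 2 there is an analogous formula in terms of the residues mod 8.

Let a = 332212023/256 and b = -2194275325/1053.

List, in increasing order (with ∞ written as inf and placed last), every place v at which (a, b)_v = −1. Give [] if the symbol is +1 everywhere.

[2, 23, 29, 43]

Mod squares: a ≡ 4101383, b ≡ -3289. Check v ∈ {∞, 2, 3, 5, 11, 13, 19, 23, 29, 31, 43}.
v=13: a=13^1·(≡11), b=13^-1·(≡6) mod 13; (11|13)=-1, (6|13)=-1; (−1)^{1·-1·6}·(-1)^-1·(-1)^1 = +1.
v=19: a=19^0·(≡7), b=19^2·(≡17) mod 19; (7|19)=+1, (17|19)=+1; (−1)^{0·2·9}·(+1)^2·(+1)^0 = +1.
v=23: a=23^1·(≡8), b=23^1·(≡16) mod 23; (8|23)=+1, (16|23)=+1; (−1)^{1·1·11}·(+1)^1·(+1)^1 = -1.
v=11: a=11^1·(≡7), b=11^1·(≡3) mod 11; (7|11)=-1, (3|11)=+1; (−1)^{1·1·5}·(-1)^1·(+1)^1 = +1.
v=2: v_2(a)=-8, v_2(b)=0; units ≡ 7, 7 (mod 8); ε·ε+αω+βω = 1·1+-8·0+0·0 ≡ 1  ⇒  (a,b)_2 = -1.
v=31: a=31^0·(≡15), b=31^2·(≡20) mod 31; (15|31)=-1, (20|31)=+1; (−1)^{0·2·15}·(-1)^2·(+1)^0 = +1.
v=3: a=3^4·(≡2), b=3^-4·(≡2) mod 3; (2|3)=-1, (2|3)=-1; (−1)^{4·-4·1}·(-1)^-4·(-1)^4 = +1.
v=29: a=29^1·(≡16), b=29^0·(≡2) mod 29; (16|29)=+1, (2|29)=-1; (−1)^{1·0·14}·(+1)^0·(-1)^1 = -1.
v=∞: 4101383 > 0 and -3289 < 0  ⇒  (a,b)_∞ = +1.
v=5: a=5^0·(≡3), b=5^2·(≡4) mod 5; (3|5)=-1, (4|5)=+1; (−1)^{0·2·2}·(-1)^2·(+1)^0 = +1.
v=43: a=43^1·(≡39), b=43^0·(≡19) mod 43; (39|43)=-1, (19|43)=-1; (−1)^{1·0·21}·(-1)^0·(-1)^1 = -1.
(4101383, -3289 / ℚ) ramifies at {2, 23, 29, 43}: a division algebra.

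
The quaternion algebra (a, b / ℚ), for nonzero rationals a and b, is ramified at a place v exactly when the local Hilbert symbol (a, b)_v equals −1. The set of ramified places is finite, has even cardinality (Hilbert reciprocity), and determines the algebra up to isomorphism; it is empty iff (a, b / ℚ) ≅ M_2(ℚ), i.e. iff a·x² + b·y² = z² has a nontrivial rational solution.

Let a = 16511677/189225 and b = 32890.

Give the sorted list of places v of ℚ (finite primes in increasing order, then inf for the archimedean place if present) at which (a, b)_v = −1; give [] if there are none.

(a, b) ≡ (13, 32890) mod (ℚ^×)²; places V = {2, 3, 5, 7, 11, 13, 23, 29, ∞}.
(a,b)_23: α=2, u≡12; β=1, v≡4 (mod 23); (12|23)=+1, (4|23)=+1; sign (−1)^0·+1^1·+1^2 = +1.
(a,b)_∞: sgn(13)=+, sgn(32890)=+, so +1.
(a,b)_2: α=0, β=1; u≡5, v≡5 (mod 8); ε(u)ε(v)=0·0, αω(v)=0·1, βω(u)=1·1; sum ≡ 1  ⇒  -1.
(a,b)_5: α=-2, u≡3; β=1, v≡3 (mod 5); (3|5)=-1, (3|5)=-1; sign (−1)^0·-1^1·-1^-2 = -1.
(a,b)_7: α=4, u≡3; β=0, v≡4 (mod 7); (3|7)=-1, (4|7)=+1; sign (−1)^0·-1^0·+1^4 = +1.
(a,b)_13: α=1, u≡12; β=1, v≡8 (mod 13); (12|13)=+1, (8|13)=-1; sign (−1)^0·+1^1·-1^1 = -1.
(a,b)_3: α=-2, u≡1; β=0, v≡1 (mod 3); (1|3)=+1, (1|3)=+1; sign (−1)^0·+1^0·+1^-2 = +1.
(a,b)_11: α=0, u≡2; β=1, v≡9 (mod 11); (2|11)=-1, (9|11)=+1; sign (−1)^0·-1^1·+1^0 = -1.
(a,b)_29: α=-2, u≡20; β=0, v≡4 (mod 29); (20|29)=+1, (4|29)=+1; sign (−1)^0·+1^0·+1^-2 = +1.
|Ram(13, 32890)| = 4, even; anisotropic at {2, 5, 11, 13}.

[2, 5, 11, 13]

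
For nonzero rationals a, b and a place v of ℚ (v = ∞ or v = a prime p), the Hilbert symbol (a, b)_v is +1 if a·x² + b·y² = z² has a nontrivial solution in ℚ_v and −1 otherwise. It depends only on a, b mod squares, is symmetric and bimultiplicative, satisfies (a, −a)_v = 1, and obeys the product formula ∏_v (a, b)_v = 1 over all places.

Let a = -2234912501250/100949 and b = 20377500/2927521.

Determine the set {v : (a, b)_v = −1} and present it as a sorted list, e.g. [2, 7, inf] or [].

Mod squares: a ≡ -329498, b ≡ 8151. Check v ∈ {∞, 2, 3, 5, 11, 13, 17, 19, 23, 29, 59}.
v=13: a=13^1·(≡10), b=13^1·(≡1) mod 13; (10|13)=+1, (1|13)=+1; (−1)^{1·1·6}·(+1)^1·(+1)^1 = +1.
v=17: a=17^2·(≡8), b=17^0·(≡4) mod 17; (8|17)=+1, (4|17)=+1; (−1)^{2·0·8}·(+1)^0·(+1)^2 = +1.
v=29: a=29^-1·(≡1), b=29^-2·(≡12) mod 29; (1|29)=+1, (12|29)=-1; (−1)^{-1·-2·14}·(+1)^-2·(-1)^-1 = -1.
v=2: v_2(a)=1, v_2(b)=2; units ≡ 3, 7 (mod 8); ε·ε+αω+βω = 1·1+1·0+2·1 ≡ 1  ⇒  (a,b)_2 = -1.
v=59: a=59^-2·(≡5), b=59^-2·(≡25) mod 59; (5|59)=+1, (25|59)=+1; (−1)^{-2·-2·29}·(+1)^-2·(+1)^-2 = +1.
v=3: a=3^2·(≡1), b=3^1·(≡2) mod 3; (1|3)=+1, (2|3)=-1; (−1)^{2·1·1}·(+1)^1·(-1)^2 = +1.
v=5: a=5^4·(≡2), b=5^4·(≡4) mod 5; (2|5)=-1, (4|5)=+1; (−1)^{4·4·2}·(-1)^4·(+1)^4 = +1.
v=11: a=11^2·(≡6), b=11^1·(≡4) mod 11; (6|11)=-1, (4|11)=+1; (−1)^{2·1·5}·(-1)^1·(+1)^2 = -1.
v=23: a=23^1·(≡12), b=23^0·(≡12) mod 23; (12|23)=+1, (12|23)=+1; (−1)^{1·0·11}·(+1)^0·(+1)^1 = +1.
v=∞: -329498 < 0 and 8151 > 0  ⇒  (a,b)_∞ = +1.
v=19: a=19^1·(≡7), b=19^1·(≡7) mod 19; (7|19)=+1, (7|19)=+1; (−1)^{1·1·9}·(+1)^1·(+1)^1 = -1.
(-329498, 8151 / ℚ) ramifies at {2, 11, 19, 29}: a division algebra.

[2, 11, 19, 29]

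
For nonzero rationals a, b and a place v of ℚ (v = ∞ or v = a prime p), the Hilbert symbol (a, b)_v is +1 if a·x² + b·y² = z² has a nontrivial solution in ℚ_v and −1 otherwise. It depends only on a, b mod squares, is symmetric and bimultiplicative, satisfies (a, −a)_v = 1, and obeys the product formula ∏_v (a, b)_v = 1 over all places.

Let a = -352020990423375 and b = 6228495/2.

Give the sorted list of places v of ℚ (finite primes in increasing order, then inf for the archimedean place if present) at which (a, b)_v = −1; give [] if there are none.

(a, b) ≡ (-15, 910) mod (ℚ^×)²; places V = {2, 3, 5, 7, 13, ∞}.
(a,b)_7: α=4, u≡5; β=1, v≡4 (mod 7); (5|7)=-1, (4|7)=+1; sign (−1)^0·-1^1·+1^4 = -1.
(a,b)_5: α=3, u≡3; β=1, v≡2 (mod 5); (3|5)=-1, (2|5)=-1; sign (−1)^0·-1^1·-1^3 = +1.
(a,b)_2: α=0, β=-1; u≡1, v≡7 (mod 8); ε(u)ε(v)=0·1, αω(v)=0·0, βω(u)=-1·0; sum ≡ 0  ⇒  +1.
(a,b)_3: α=5, u≡1; β=4, v≡1 (mod 3); (1|3)=+1, (1|3)=+1; sign (−1)^0·+1^4·+1^5 = +1.
(a,b)_∞: sgn(-15)=−, sgn(910)=+, so +1.
(a,b)_13: α=6, u≡2; β=3, v≡7 (mod 13); (2|13)=-1, (7|13)=-1; sign (−1)^0·-1^3·-1^6 = -1.
(-15, 910 / ℚ) ramifies at {7, 13}: a division algebra.

[7, 13]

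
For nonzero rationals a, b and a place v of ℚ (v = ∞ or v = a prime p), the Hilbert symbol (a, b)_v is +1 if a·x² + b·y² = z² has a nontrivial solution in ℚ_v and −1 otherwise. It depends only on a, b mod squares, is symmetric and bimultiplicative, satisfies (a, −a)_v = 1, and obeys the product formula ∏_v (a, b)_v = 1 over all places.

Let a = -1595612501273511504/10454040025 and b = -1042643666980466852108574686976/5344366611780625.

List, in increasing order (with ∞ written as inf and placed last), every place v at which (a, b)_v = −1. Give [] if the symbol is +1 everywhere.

Mod squares: a ≡ -861, b ≡ -11951. Check v ∈ {∞, 2, 3, 5, 7, 11, 13, 17, 19, 37, 41}.
v=3: a=3^15·(≡1), b=3^20·(≡1) mod 3; (1|3)=+1, (1|3)=+1; (−1)^{15·20·1}·(+1)^20·(+1)^15 = +1.
v=19: a=19^2·(≡3), b=19^3·(≡11) mod 19; (3|19)=-1, (11|19)=+1; (−1)^{2·3·9}·(-1)^3·(+1)^2 = -1.
v=41: a=41^1·(≡10), b=41^2·(≡2) mod 41; (10|41)=+1, (2|41)=+1; (−1)^{1·2·20}·(+1)^2·(+1)^1 = +1.
v=5: a=5^-2·(≡1), b=5^-4·(≡1) mod 5; (1|5)=+1, (1|5)=+1; (−1)^{-2·-4·2}·(+1)^-4·(+1)^-2 = +1.
v=7: a=7^3·(≡5), b=7^6·(≡5) mod 7; (5|7)=-1, (5|7)=-1; (−1)^{3·6·3}·(-1)^6·(-1)^3 = -1.
v=37: a=37^2·(≡25), b=37^3·(≡26) mod 37; (25|37)=+1, (26|37)=+1; (−1)^{2·3·18}·(+1)^3·(+1)^2 = +1.
v=∞: -861 < 0 and -11951 < 0  ⇒  (a,b)_∞ = -1.
v=17: a=17^0·(≡10), b=17^1·(≡7) mod 17; (10|17)=-1, (7|17)=-1; (−1)^{0·1·8}·(-1)^1·(-1)^0 = -1.
v=11: a=11^-4·(≡2), b=11^-6·(≡8) mod 11; (2|11)=-1, (8|11)=-1; (−1)^{-4·-6·5}·(-1)^-6·(-1)^-4 = +1.
v=2: v_2(a)=4, v_2(b)=8; units ≡ 3, 1 (mod 8); ε·ε+αω+βω = 1·0+4·0+8·1 ≡ 0  ⇒  (a,b)_2 = +1.
v=13: a=13^-4·(≡10), b=13^-6·(≡4) mod 13; (10|13)=+1, (4|13)=+1; (−1)^{-4·-6·6}·(+1)^-6·(+1)^-4 = +1.
(-861, -11951 / ℚ) ramifies at {7, 17, 19, ∞}: a division algebra.

[7, 17, 19, inf]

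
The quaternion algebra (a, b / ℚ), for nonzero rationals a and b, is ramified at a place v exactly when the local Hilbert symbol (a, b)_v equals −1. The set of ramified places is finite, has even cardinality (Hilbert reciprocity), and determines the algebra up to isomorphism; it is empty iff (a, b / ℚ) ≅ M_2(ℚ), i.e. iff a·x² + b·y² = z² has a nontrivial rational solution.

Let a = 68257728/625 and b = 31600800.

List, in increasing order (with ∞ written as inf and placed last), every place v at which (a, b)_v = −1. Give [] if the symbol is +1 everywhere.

Mod squares: a ≡ 1463, b ≡ 8778. Check v ∈ {∞, 2, 3, 5, 7, 11, 19}.
v=11: a=11^1·(≡3), b=11^1·(≡7) mod 11; (3|11)=+1, (7|11)=-1; (−1)^{1·1·5}·(+1)^1·(-1)^1 = +1.
v=19: a=19^1·(≡4), b=19^1·(≡16) mod 19; (4|19)=+1, (16|19)=+1; (−1)^{1·1·9}·(+1)^1·(+1)^1 = -1.
v=2: v_2(a)=6, v_2(b)=5; units ≡ 7, 5 (mod 8); ε·ε+αω+βω = 1·0+6·1+5·0 ≡ 0  ⇒  (a,b)_2 = +1.
v=7: a=7^1·(≡3), b=7^1·(≡2) mod 7; (3|7)=-1, (2|7)=+1; (−1)^{1·1·3}·(-1)^1·(+1)^1 = +1.
v=∞: 1463 > 0 and 8778 > 0  ⇒  (a,b)_∞ = +1.
v=5: a=5^-4·(≡3), b=5^2·(≡2) mod 5; (3|5)=-1, (2|5)=-1; (−1)^{-4·2·2}·(-1)^2·(-1)^-4 = +1.
v=3: a=3^6·(≡2), b=3^3·(≡1) mod 3; (2|3)=-1, (1|3)=+1; (−1)^{6·3·1}·(-1)^3·(+1)^6 = -1.
(1463, 8778 / ℚ) ramifies at {3, 19}: a division algebra.

[3, 19]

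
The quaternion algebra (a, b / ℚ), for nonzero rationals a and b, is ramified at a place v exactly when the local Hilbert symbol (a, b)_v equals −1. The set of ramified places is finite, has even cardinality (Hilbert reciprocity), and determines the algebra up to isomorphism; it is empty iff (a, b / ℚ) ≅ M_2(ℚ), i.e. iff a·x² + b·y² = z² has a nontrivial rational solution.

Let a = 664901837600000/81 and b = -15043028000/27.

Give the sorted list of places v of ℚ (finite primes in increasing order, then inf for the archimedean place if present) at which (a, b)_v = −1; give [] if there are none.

(a, b) ≡ (85085, -2310) mod (ℚ^×)²; places V = {2, 3, 5, 7, 11, 13, 17, ∞}.
(a,b)_5: α=5, u≡2; β=3, v≡3 (mod 5); (2|5)=-1, (3|5)=-1; sign (−1)^0·-1^3·-1^5 = +1.
(a,b)_3: α=-4, u≡2; β=-3, v≡1 (mod 3); (2|3)=-1, (1|3)=+1; sign (−1)^0·-1^-3·+1^-4 = -1.
(a,b)_17: α=3, u≡10; β=2, v≡13 (mod 17); (10|17)=-1, (13|17)=+1; sign (−1)^0·-1^2·+1^3 = +1.
(a,b)_11: α=1, u≡8; β=1, v≡10 (mod 11); (8|11)=-1, (10|11)=-1; sign (−1)^1·-1^1·-1^1 = -1.
(a,b)_∞: sgn(85085)=+, sgn(-2310)=−, so +1.
(a,b)_7: α=1, u≡5; β=1, v≡3 (mod 7); (5|7)=-1, (3|7)=-1; sign (−1)^1·-1^1·-1^1 = -1.
(a,b)_13: α=3, u≡2; β=2, v≡1 (mod 13); (2|13)=-1, (1|13)=+1; sign (−1)^0·-1^2·+1^3 = +1.
(a,b)_2: α=8, β=5; u≡5, v≡5 (mod 8); ε(u)ε(v)=0·0, αω(v)=8·1, βω(u)=5·1; sum ≡ 1  ⇒  -1.
|Ram(85085, -2310)| = 4, even; anisotropic at {2, 3, 7, 11}.

[2, 3, 7, 11]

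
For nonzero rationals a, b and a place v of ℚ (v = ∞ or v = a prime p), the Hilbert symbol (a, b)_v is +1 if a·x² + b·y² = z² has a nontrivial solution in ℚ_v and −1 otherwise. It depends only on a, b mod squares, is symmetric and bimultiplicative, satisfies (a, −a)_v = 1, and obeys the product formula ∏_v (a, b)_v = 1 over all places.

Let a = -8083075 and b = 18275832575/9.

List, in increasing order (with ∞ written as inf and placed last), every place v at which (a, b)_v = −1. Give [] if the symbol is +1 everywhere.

[7, 11, 17, 19]

(a, b) ≡ (-323323, 143) mod (ℚ^×)²; places V = {2, 3, 5, 7, 11, 13, 17, 19, ∞}.
(a,b)_7: α=1, u≡2; β=2, v≡6 (mod 7); (2|7)=+1, (6|7)=-1; sign (−1)^0·+1^2·-1^1 = -1.
(a,b)_11: α=1, u≡8; β=1, v≡2 (mod 11); (8|11)=-1, (2|11)=-1; sign (−1)^1·-1^1·-1^1 = -1.
(a,b)_2: α=0, β=0; u≡5, v≡7 (mod 8); ε(u)ε(v)=0·1, αω(v)=0·0, βω(u)=0·1; sum ≡ 0  ⇒  +1.
(a,b)_19: α=1, u≡4; β=2, v≡2 (mod 19); (4|19)=+1, (2|19)=-1; sign (−1)^0·+1^2·-1^1 = -1.
(a,b)_17: α=1, u≡15; β=2, v≡5 (mod 17); (15|17)=+1, (5|17)=-1; sign (−1)^0·+1^2·-1^1 = -1.
(a,b)_13: α=1, u≡2; β=1, v≡6 (mod 13); (2|13)=-1, (6|13)=-1; sign (−1)^0·-1^1·-1^1 = +1.
(a,b)_5: α=2, u≡2; β=2, v≡2 (mod 5); (2|5)=-1, (2|5)=-1; sign (−1)^0·-1^2·-1^2 = +1.
(a,b)_3: α=0, u≡2; β=-2, v≡2 (mod 3); (2|3)=-1, (2|3)=-1; sign (−1)^0·-1^-2·-1^0 = +1.
(a,b)_∞: sgn(-323323)=−, sgn(143)=+, so +1.
|Ram(-323323, 143)| = 4, even; anisotropic at {7, 11, 17, 19}.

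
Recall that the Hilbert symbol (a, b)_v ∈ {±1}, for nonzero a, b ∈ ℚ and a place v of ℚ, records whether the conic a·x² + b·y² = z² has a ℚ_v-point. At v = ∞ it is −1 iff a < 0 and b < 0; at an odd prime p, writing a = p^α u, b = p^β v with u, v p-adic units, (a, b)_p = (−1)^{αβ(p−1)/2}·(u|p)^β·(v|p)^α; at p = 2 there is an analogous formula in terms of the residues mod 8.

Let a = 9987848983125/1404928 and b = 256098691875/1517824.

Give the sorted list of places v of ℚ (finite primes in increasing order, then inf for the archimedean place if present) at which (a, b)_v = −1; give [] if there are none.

(a, b) ≡ (91, 3) mod (ℚ^×)²; places V = {2, 3, 5, 7, 11, 13, 29, 31, ∞}.
(a,b)_7: α=-3, u≡6; β=-2, v≡5 (mod 7); (6|7)=-1, (5|7)=-1; sign (−1)^0·-1^-2·-1^-3 = -1.
(a,b)_29: α=2, u≡5; β=2, v≡17 (mod 29); (5|29)=+1, (17|29)=-1; sign (−1)^0·+1^2·-1^2 = +1.
(a,b)_11: α=0, u≡3; β=-2, v≡1 (mod 11); (3|11)=+1, (1|11)=+1; sign (−1)^0·+1^-2·+1^0 = +1.
(a,b)_3: α=2, u≡1; β=1, v≡1 (mod 3); (1|3)=+1, (1|3)=+1; sign (−1)^0·+1^1·+1^2 = +1.
(a,b)_5: α=4, u≡1; β=4, v≡3 (mod 5); (1|5)=+1, (3|5)=-1; sign (−1)^0·+1^4·-1^4 = +1.
(a,b)_31: α=2, u≡3; β=2, v≡17 (mod 31); (3|31)=-1, (17|31)=-1; sign (−1)^0·-1^2·-1^2 = +1.
(a,b)_2: α=-12, β=-8; u≡3, v≡3 (mod 8); ε(u)ε(v)=1·1, αω(v)=-12·1, βω(u)=-8·1; sum ≡ 1  ⇒  -1.
(a,b)_∞: sgn(91)=+, sgn(3)=+, so +1.
(a,b)_13: α=3, u≡2; β=2, v≡10 (mod 13); (2|13)=-1, (10|13)=+1; sign (−1)^0·-1^2·+1^3 = +1.
Ram(91, 3) = {2, 7}; no ℚ_2-point on the conic.

[2, 7]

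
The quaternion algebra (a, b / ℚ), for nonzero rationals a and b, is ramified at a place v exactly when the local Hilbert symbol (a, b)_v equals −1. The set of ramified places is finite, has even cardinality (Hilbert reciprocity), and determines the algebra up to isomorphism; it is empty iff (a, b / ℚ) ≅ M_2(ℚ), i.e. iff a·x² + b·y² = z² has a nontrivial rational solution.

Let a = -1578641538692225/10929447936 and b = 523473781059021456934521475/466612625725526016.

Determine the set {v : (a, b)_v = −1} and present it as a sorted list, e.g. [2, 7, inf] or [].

[2, 31, 41, 43]

Mod squares: a ≡ -41, b ≡ 9331. Check v ∈ {∞, 2, 3, 5, 7, 11, 19, 31, 41, 43}.
v=5: a=5^2·(≡1), b=5^2·(≡4) mod 5; (1|5)=+1, (4|5)=+1; (−1)^{2·2·2}·(+1)^2·(+1)^2 = +1.
v=2: v_2(a)=-10, v_2(b)=-12; units ≡ 7, 3 (mod 8); ε·ε+αω+βω = 1·1+-10·1+-12·0 ≡ 1  ⇒  (a,b)_2 = -1.
v=43: a=43^2·(≡30), b=43^3·(≡42) mod 43; (30|43)=-1, (42|43)=-1; (−1)^{2·3·21}·(-1)^3·(-1)^2 = -1.
v=11: a=11^-4·(≡5), b=11^-8·(≡5) mod 11; (5|11)=+1, (5|11)=+1; (−1)^{-4·-8·5}·(+1)^-8·(+1)^-4 = +1.
v=3: a=3^-6·(≡1), b=3^-12·(≡1) mod 3; (1|3)=+1, (1|3)=+1; (−1)^{-6·-12·1}·(+1)^-12·(+1)^-6 = +1.
v=19: a=19^2·(≡16), b=19^4·(≡3) mod 19; (16|19)=+1, (3|19)=-1; (−1)^{2·4·9}·(+1)^4·(-1)^2 = +1.
v=41: a=41^1·(≡16), b=41^2·(≡15) mod 41; (16|41)=+1, (15|41)=-1; (−1)^{1·2·20}·(+1)^2·(-1)^1 = -1.
v=∞: -41 < 0 and 9331 > 0  ⇒  (a,b)_∞ = +1.
v=7: a=7^4·(≡4), b=7^9·(≡3) mod 7; (4|7)=+1, (3|7)=-1; (−1)^{4·9·3}·(+1)^9·(-1)^4 = +1.
v=31: a=31^2·(≡29), b=31^3·(≡21) mod 31; (29|31)=-1, (21|31)=-1; (−1)^{2·3·15}·(-1)^3·(-1)^2 = -1.
(-41, 9331 / ℚ) ramifies at {2, 31, 41, 43}: a division algebra.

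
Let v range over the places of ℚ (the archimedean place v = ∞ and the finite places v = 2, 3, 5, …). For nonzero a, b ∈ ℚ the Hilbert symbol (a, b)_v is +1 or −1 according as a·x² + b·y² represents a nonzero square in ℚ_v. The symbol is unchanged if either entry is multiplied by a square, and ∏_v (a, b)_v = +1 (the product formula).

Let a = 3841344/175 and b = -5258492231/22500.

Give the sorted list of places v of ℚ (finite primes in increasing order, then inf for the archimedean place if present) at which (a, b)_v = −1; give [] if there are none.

(a, b) ≡ (5187, -18791) mod (ℚ^×)²; places V = {2, 3, 5, 7, 13, 19, 23, 43, ∞}.
(a,b)_5: α=-2, u≡2; β=-4, v≡4 (mod 5); (2|5)=-1, (4|5)=+1; sign (−1)^0·-1^-4·+1^-2 = +1.
(a,b)_19: α=1, u≡4; β=1, v≡12 (mod 19); (4|19)=+1, (12|19)=-1; sign (−1)^1·+1^1·-1^1 = +1.
(a,b)_3: α=5, u≡1; β=-2, v≡1 (mod 3); (1|3)=+1, (1|3)=+1; sign (−1)^0·+1^-2·+1^5 = +1.
(a,b)_7: α=-1, u≡6; β=0, v≡4 (mod 7); (6|7)=-1, (4|7)=+1; sign (−1)^0·-1^0·+1^-1 = +1.
(a,b)_∞: sgn(5187)=+, sgn(-18791)=−, so +1.
(a,b)_43: α=0, u≡37; β=1, v≡41 (mod 43); (37|43)=-1, (41|43)=+1; sign (−1)^0·-1^1·+1^0 = -1.
(a,b)_23: α=0, u≡18; β=5, v≡21 (mod 23); (18|23)=+1, (21|23)=-1; sign (−1)^0·+1^5·-1^0 = +1.
(a,b)_13: α=1, u≡4; β=0, v≡6 (mod 13); (4|13)=+1, (6|13)=-1; sign (−1)^0·+1^0·-1^1 = -1.
(a,b)_2: α=6, β=-2; u≡3, v≡1 (mod 8); ε(u)ε(v)=1·0, αω(v)=6·0, βω(u)=-2·1; sum ≡ 0  ⇒  +1.
Ram(5187, -18791) = {13, 43}; no ℚ_13-point on the conic.

[13, 43]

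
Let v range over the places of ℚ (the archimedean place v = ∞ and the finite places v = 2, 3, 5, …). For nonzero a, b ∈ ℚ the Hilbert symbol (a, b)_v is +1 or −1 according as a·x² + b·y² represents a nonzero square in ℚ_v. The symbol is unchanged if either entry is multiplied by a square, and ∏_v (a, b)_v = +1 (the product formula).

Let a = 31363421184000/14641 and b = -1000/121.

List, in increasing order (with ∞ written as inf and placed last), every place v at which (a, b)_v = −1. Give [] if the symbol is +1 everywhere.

[2, 3, 31, 43]

Mod squares: a ≡ 34031490, b ≡ -10. Check v ∈ {∞, 2, 3, 5, 11, 23, 31, 37, 43}.
v=11: a=11^-4·(≡4), b=11^-2·(≡1) mod 11; (4|11)=+1, (1|11)=+1; (−1)^{-4·-2·5}·(+1)^-2·(+1)^-4 = +1.
v=43: a=43^1·(≡11), b=43^0·(≡39) mod 43; (11|43)=+1, (39|43)=-1; (−1)^{1·0·21}·(+1)^0·(-1)^1 = -1.
v=∞: 34031490 > 0 and -10 < 0  ⇒  (a,b)_∞ = +1.
v=3: a=3^3·(≡2), b=3^0·(≡2) mod 3; (2|3)=-1, (2|3)=-1; (−1)^{3·0·1}·(-1)^0·(-1)^3 = -1.
v=37: a=37^1·(≡35), b=37^0·(≡11) mod 37; (35|37)=-1, (11|37)=+1; (−1)^{1·0·18}·(-1)^0·(+1)^1 = +1.
v=23: a=23^1·(≡17), b=23^0·(≡2) mod 23; (17|23)=-1, (2|23)=+1; (−1)^{1·0·11}·(-1)^0·(+1)^1 = +1.
v=31: a=31^1·(≡2), b=31^0·(≡13) mod 31; (2|31)=+1, (13|31)=-1; (−1)^{1·0·15}·(+1)^0·(-1)^1 = -1.
v=2: v_2(a)=13, v_2(b)=3; units ≡ 1, 3 (mod 8); ε·ε+αω+βω = 0·1+13·1+3·0 ≡ 1  ⇒  (a,b)_2 = -1.
v=5: a=5^3·(≡2), b=5^3·(≡2) mod 5; (2|5)=-1, (2|5)=-1; (−1)^{3·3·2}·(-1)^3·(-1)^3 = +1.
|Ram(34031490, -10)| = 4, even; anisotropic at {2, 3, 31, 43}.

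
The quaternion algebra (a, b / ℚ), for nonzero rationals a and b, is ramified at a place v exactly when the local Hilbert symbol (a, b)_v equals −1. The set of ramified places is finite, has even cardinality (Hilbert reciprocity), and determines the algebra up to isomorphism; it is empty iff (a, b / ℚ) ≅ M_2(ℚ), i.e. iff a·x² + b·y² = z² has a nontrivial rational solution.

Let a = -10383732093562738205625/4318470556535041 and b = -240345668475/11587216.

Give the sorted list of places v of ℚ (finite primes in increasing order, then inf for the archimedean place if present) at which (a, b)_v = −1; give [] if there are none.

(a, b) ≡ (-8569, -451) mod (ℚ^×)²; places V = {2, 3, 5, 11, 17, 19, 23, 31, 37, 41, 47, 53, ∞}.
(a,b)_3: α=12, u≡2; β=10, v≡2 (mod 3); (2|3)=-1, (2|3)=-1; sign (−1)^0·-1^10·-1^12 = +1.
(a,b)_5: α=4, u≡1; β=2, v≡1 (mod 5); (1|5)=+1, (1|5)=+1; sign (−1)^0·+1^2·+1^4 = +1.
(a,b)_19: α=3, u≡11; β=2, v≡9 (mod 19); (11|19)=+1, (9|19)=+1; sign (−1)^0·+1^2·+1^3 = +1.
(a,b)_17: α=4, u≡4; β=0, v≡9 (mod 17); (4|17)=+1, (9|17)=+1; sign (−1)^0·+1^0·+1^4 = +1.
(a,b)_23: α=-2, u≡17; β=-2, v≡12 (mod 23); (17|23)=-1, (12|23)=+1; sign (−1)^0·-1^-2·+1^-2 = +1.
(a,b)_47: α=-2, u≡14; β=0, v≡35 (mod 47); (14|47)=+1, (35|47)=-1; sign (−1)^0·+1^0·-1^-2 = +1.
(a,b)_2: α=0, β=-4; u≡7, v≡5 (mod 8); ε(u)ε(v)=1·0, αω(v)=0·1, βω(u)=-4·0; sum ≡ 0  ⇒  +1.
(a,b)_11: α=3, u≡2; β=1, v≡5 (mod 11); (2|11)=-1, (5|11)=+1; sign (−1)^1·-1^1·+1^3 = +1.
(a,b)_31: α=-2, u≡5; β=0, v≡1 (mod 31); (5|31)=+1, (1|31)=+1; sign (−1)^0·+1^0·+1^-2 = +1.
(a,b)_41: α=1, u≡10; β=1, v≡38 (mod 41); (10|41)=+1, (38|41)=-1; sign (−1)^0·+1^1·-1^1 = -1.
(a,b)_53: α=-2, u≡49; β=0, v≡30 (mod 53); (49|53)=+1, (30|53)=-1; sign (−1)^0·+1^0·-1^-2 = +1.
(a,b)_37: α=-2, u≡8; β=-2, v≡7 (mod 37); (8|37)=-1, (7|37)=+1; sign (−1)^0·-1^-2·+1^-2 = +1.
(a,b)_∞: sgn(-8569)=−, sgn(-451)=−, so -1.
|Ram(-8569, -451)| = 2, even; anisotropic at {41, ∞}.

[41, inf]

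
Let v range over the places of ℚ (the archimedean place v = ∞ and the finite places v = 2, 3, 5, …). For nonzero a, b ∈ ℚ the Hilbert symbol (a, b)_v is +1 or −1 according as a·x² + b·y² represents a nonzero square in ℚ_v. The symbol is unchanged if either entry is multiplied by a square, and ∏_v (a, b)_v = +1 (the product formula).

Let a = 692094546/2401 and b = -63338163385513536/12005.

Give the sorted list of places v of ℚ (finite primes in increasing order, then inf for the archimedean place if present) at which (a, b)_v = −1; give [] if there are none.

(a, b) ≡ (455026, -5) mod (ℚ^×)²; places V = {2, 3, 5, 7, 11, 13, 37, 43, ∞}.
(a,b)_2: α=1, β=6; u≡1, v≡3 (mod 8); ε(u)ε(v)=0·1, αω(v)=1·1, βω(u)=6·0; sum ≡ 1  ⇒  -1.
(a,b)_37: α=1, u≡23; β=2, v≡20 (mod 37); (23|37)=-1, (20|37)=-1; sign (−1)^0·-1^2·-1^1 = -1.
(a,b)_7: α=-4, u≡3; β=-4, v≡1 (mod 7); (3|7)=-1, (1|7)=+1; sign (−1)^0·-1^-4·+1^-4 = +1.
(a,b)_∞: sgn(455026)=+, sgn(-5)=−, so +1.
(a,b)_43: α=1, u≡40; β=2, v≡35 (mod 43); (40|43)=+1, (35|43)=+1; sign (−1)^0·+1^2·+1^1 = +1.
(a,b)_3: α=2, u≡1; β=4, v≡1 (mod 3); (1|3)=+1, (1|3)=+1; sign (−1)^0·+1^4·+1^2 = +1.
(a,b)_5: α=0, u≡1; β=-1, v≡4 (mod 5); (1|5)=+1, (4|5)=+1; sign (−1)^0·+1^-1·+1^0 = +1.
(a,b)_13: α=3, u≡6; β=6, v≡6 (mod 13); (6|13)=-1, (6|13)=-1; sign (−1)^0·-1^6·-1^3 = -1.
(a,b)_11: α=1, u≡6; β=0, v≡2 (mod 11); (6|11)=-1, (2|11)=-1; sign (−1)^0·-1^0·-1^1 = -1.
|Ram(455026, -5)| = 4, even; anisotropic at {2, 11, 13, 37}.

[2, 11, 13, 37]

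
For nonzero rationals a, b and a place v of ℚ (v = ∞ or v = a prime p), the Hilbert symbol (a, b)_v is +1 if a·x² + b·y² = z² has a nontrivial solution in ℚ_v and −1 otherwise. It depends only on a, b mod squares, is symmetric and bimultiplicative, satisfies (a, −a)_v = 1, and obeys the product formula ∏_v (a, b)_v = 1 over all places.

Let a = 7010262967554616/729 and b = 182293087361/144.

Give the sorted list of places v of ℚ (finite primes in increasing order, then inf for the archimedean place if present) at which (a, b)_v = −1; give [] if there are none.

(a, b) ≡ (2926, 161) mod (ℚ^×)²; places V = {2, 3, 7, 11, 19, 23, ∞}.
(a,b)_∞: sgn(2926)=+, sgn(161)=+, so +1.
(a,b)_23: α=4, u≡15; β=3, v≡14 (mod 23); (15|23)=-1, (14|23)=-1; sign (−1)^0·-1^3·-1^4 = -1.
(a,b)_2: α=3, β=-4; u≡7, v≡1 (mod 8); ε(u)ε(v)=1·0, αω(v)=3·0, βω(u)=-4·0; sum ≡ 0  ⇒  +1.
(a,b)_3: α=-6, u≡1; β=-2, v≡2 (mod 3); (1|3)=+1, (2|3)=-1; sign (−1)^0·+1^-2·-1^-6 = +1.
(a,b)_11: α=3, u≡10; β=2, v≡7 (mod 11); (10|11)=-1, (7|11)=-1; sign (−1)^0·-1^2·-1^3 = -1.
(a,b)_7: α=3, u≡5; β=3, v≡2 (mod 7); (5|7)=-1, (2|7)=+1; sign (−1)^1·-1^3·+1^3 = +1.
(a,b)_19: α=3, u≡13; β=2, v≡1 (mod 19); (13|19)=-1, (1|19)=+1; sign (−1)^0·-1^2·+1^3 = +1.
|Ram(2926, 161)| = 2, even; anisotropic at {11, 23}.

[11, 23]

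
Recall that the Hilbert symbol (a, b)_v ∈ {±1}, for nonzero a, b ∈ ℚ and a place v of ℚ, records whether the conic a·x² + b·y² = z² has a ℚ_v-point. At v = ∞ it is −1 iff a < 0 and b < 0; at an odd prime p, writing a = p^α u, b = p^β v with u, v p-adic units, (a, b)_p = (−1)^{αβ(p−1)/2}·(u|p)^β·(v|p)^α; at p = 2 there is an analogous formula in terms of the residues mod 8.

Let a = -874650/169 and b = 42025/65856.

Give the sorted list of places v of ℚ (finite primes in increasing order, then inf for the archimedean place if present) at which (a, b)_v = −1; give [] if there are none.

Mod squares: a ≡ -714, b ≡ 21. Check v ∈ {∞, 2, 3, 5, 7, 13, 17, 41}.
v=2: v_2(a)=1, v_2(b)=-6; units ≡ 3, 5 (mod 8); ε·ε+αω+βω = 1·0+1·1+-6·1 ≡ 1  ⇒  (a,b)_2 = -1.
v=5: a=5^2·(≡1), b=5^2·(≡1) mod 5; (1|5)=+1, (1|5)=+1; (−1)^{2·2·2}·(+1)^2·(+1)^2 = +1.
v=∞: -714 < 0 and 21 > 0  ⇒  (a,b)_∞ = +1.
v=13: a=13^-2·(≡3), b=13^0·(≡2) mod 13; (3|13)=+1, (2|13)=-1; (−1)^{-2·0·6}·(+1)^0·(-1)^-2 = +1.
v=7: a=7^3·(≡5), b=7^-3·(≡6) mod 7; (5|7)=-1, (6|7)=-1; (−1)^{3·-3·3}·(-1)^-3·(-1)^3 = -1.
v=41: a=41^0·(≡17), b=41^2·(≡23) mod 41; (17|41)=-1, (23|41)=+1; (−1)^{0·2·20}·(-1)^2·(+1)^0 = +1.
v=3: a=3^1·(≡2), b=3^-1·(≡1) mod 3; (2|3)=-1, (1|3)=+1; (−1)^{1·-1·1}·(-1)^-1·(+1)^1 = +1.
v=17: a=17^1·(≡8), b=17^0·(≡8) mod 17; (8|17)=+1, (8|17)=+1; (−1)^{1·0·8}·(+1)^0·(+1)^1 = +1.
Ram(-714, 21) = {2, 7}; no ℚ_2-point on the conic.

[2, 7]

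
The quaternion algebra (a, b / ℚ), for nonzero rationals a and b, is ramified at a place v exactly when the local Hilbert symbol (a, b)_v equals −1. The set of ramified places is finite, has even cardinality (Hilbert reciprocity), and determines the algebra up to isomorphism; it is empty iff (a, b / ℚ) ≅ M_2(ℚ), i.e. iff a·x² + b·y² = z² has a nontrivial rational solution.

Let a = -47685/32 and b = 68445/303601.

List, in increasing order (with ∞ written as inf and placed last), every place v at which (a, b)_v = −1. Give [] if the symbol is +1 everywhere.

[2, 3]

Mod squares: a ≡ -330, b ≡ 5. Check v ∈ {∞, 2, 3, 5, 11, 13, 17, 19, 29}.
v=13: a=13^0·(≡2), b=13^2·(≡11) mod 13; (2|13)=-1, (11|13)=-1; (−1)^{0·2·6}·(-1)^2·(-1)^0 = +1.
v=29: a=29^0·(≡26), b=29^-2·(≡16) mod 29; (26|29)=-1, (16|29)=+1; (−1)^{0·-2·14}·(-1)^-2·(+1)^0 = +1.
v=11: a=11^1·(≡1), b=11^0·(≡3) mod 11; (1|11)=+1, (3|11)=+1; (−1)^{1·0·5}·(+1)^0·(+1)^1 = +1.
v=2: v_2(a)=-5, v_2(b)=0; units ≡ 3, 5 (mod 8); ε·ε+αω+βω = 1·0+-5·1+0·1 ≡ 1  ⇒  (a,b)_2 = -1.
v=5: a=5^1·(≡4), b=5^1·(≡4) mod 5; (4|5)=+1, (4|5)=+1; (−1)^{1·1·2}·(+1)^1·(+1)^1 = +1.
v=∞: -330 < 0 and 5 > 0  ⇒  (a,b)_∞ = +1.
v=17: a=17^2·(≡6), b=17^0·(≡7) mod 17; (6|17)=-1, (7|17)=-1; (−1)^{2·0·8}·(-1)^0·(-1)^2 = +1.
v=19: a=19^0·(≡15), b=19^-2·(≡9) mod 19; (15|19)=-1, (9|19)=+1; (−1)^{0·-2·9}·(-1)^-2·(+1)^0 = +1.
v=3: a=3^1·(≡1), b=3^4·(≡2) mod 3; (1|3)=+1, (2|3)=-1; (−1)^{1·4·1}·(+1)^4·(-1)^1 = -1.
Ram(-330, 5) = {2, 3}; no ℚ_2-point on the conic.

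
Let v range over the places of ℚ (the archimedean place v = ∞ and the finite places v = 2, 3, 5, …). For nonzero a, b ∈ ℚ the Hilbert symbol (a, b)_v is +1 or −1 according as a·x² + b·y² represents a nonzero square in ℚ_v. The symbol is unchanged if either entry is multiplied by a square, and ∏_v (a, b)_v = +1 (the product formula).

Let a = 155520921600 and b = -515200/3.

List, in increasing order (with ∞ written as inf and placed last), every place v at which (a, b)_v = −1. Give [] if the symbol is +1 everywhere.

Mod squares: a ≡ 319, b ≡ -966. Check v ∈ {∞, 2, 3, 5, 7, 11, 23, 29}.
v=23: a=23^2·(≡7), b=23^1·(≡16) mod 23; (7|23)=-1, (16|23)=+1; (−1)^{2·1·11}·(-1)^1·(+1)^2 = -1.
v=3: a=3^2·(≡1), b=3^-1·(≡2) mod 3; (1|3)=+1, (2|3)=-1; (−1)^{2·-1·1}·(+1)^-1·(-1)^2 = +1.
v=29: a=29^1·(≡26), b=29^0·(≡24) mod 29; (26|29)=-1, (24|29)=+1; (−1)^{1·0·14}·(-1)^0·(+1)^1 = +1.
v=5: a=5^2·(≡4), b=5^2·(≡4) mod 5; (4|5)=+1, (4|5)=+1; (−1)^{2·2·2}·(+1)^2·(+1)^2 = +1.
v=11: a=11^1·(≡8), b=11^0·(≡6) mod 11; (8|11)=-1, (6|11)=-1; (−1)^{1·0·5}·(-1)^0·(-1)^1 = -1.
v=∞: 319 > 0 and -966 < 0  ⇒  (a,b)_∞ = +1.
v=2: v_2(a)=12, v_2(b)=7; units ≡ 7, 5 (mod 8); ε·ε+αω+βω = 1·0+12·1+7·0 ≡ 0  ⇒  (a,b)_2 = +1.
v=7: a=7^0·(≡2), b=7^1·(≡4) mod 7; (2|7)=+1, (4|7)=+1; (−1)^{0·1·3}·(+1)^1·(+1)^0 = +1.
|Ram(319, -966)| = 2, even; anisotropic at {11, 23}.

[11, 23]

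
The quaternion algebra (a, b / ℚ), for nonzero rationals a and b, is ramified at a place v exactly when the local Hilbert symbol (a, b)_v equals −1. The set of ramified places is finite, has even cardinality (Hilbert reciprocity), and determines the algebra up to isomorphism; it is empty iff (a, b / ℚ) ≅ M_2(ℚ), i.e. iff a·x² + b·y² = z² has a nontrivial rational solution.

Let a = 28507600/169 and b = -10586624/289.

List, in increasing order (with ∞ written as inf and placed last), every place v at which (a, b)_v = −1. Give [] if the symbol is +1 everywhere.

Mod squares: a ≡ 589, b ≡ -41354. Check v ∈ {∞, 2, 5, 11, 13, 17, 19, 23, 29, 31}.
v=13: a=13^-2·(≡4), b=13^0·(≡10) mod 13; (4|13)=+1, (10|13)=+1; (−1)^{-2·0·6}·(+1)^0·(+1)^-2 = +1.
v=2: v_2(a)=4, v_2(b)=9; units ≡ 5, 3 (mod 8); ε·ε+αω+βω = 0·1+4·1+9·1 ≡ 1  ⇒  (a,b)_2 = -1.
v=17: a=17^0·(≡6), b=17^-2·(≡7) mod 17; (6|17)=-1, (7|17)=-1; (−1)^{0·-2·8}·(-1)^-2·(-1)^0 = +1.
v=29: a=29^0·(≡25), b=29^1·(≡4) mod 29; (25|29)=+1, (4|29)=+1; (−1)^{0·1·14}·(+1)^1·(+1)^0 = +1.
v=5: a=5^2·(≡1), b=5^0·(≡4) mod 5; (1|5)=+1, (4|5)=+1; (−1)^{2·0·2}·(+1)^0·(+1)^2 = +1.
v=∞: 589 > 0 and -41354 < 0  ⇒  (a,b)_∞ = +1.
v=11: a=11^2·(≡6), b=11^0·(≡6) mod 11; (6|11)=-1, (6|11)=-1; (−1)^{2·0·5}·(-1)^0·(-1)^2 = +1.
v=19: a=19^1·(≡15), b=19^0·(≡6) mod 19; (15|19)=-1, (6|19)=+1; (−1)^{1·0·9}·(-1)^0·(+1)^1 = +1.
v=23: a=23^0·(≡14), b=23^1·(≡15) mod 23; (14|23)=-1, (15|23)=-1; (−1)^{0·1·11}·(-1)^1·(-1)^0 = -1.
v=31: a=31^1·(≡10), b=31^1·(≡24) mod 31; (10|31)=+1, (24|31)=-1; (−1)^{1·1·15}·(+1)^1·(-1)^1 = +1.
|Ram(589, -41354)| = 2, even; anisotropic at {2, 23}.

[2, 23]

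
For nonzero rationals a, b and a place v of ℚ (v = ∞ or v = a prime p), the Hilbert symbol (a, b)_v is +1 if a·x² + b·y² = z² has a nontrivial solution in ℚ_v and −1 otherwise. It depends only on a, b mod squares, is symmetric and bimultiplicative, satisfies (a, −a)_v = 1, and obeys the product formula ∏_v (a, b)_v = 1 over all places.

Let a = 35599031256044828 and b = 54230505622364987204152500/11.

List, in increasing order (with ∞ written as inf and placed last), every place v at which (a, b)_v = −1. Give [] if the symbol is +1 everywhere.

Mod squares: a ≡ 814463, b ≡ 313599. Check v ∈ {∞, 2, 3, 5, 7, 11, 13, 17, 31, 43, 47}.
v=17: a=17^2·(≡14), b=17^3·(≡1) mod 17; (14|17)=-1, (1|17)=+1; (−1)^{2·3·8}·(-1)^3·(+1)^2 = -1.
v=11: a=11^2·(≡4), b=11^-1·(≡10) mod 11; (4|11)=+1, (10|11)=-1; (−1)^{2·-1·5}·(+1)^-1·(-1)^2 = +1.
v=3: a=3^0·(≡2), b=3^5·(≡1) mod 3; (2|3)=-1, (1|3)=+1; (−1)^{0·5·1}·(-1)^5·(+1)^0 = -1.
v=5: a=5^0·(≡3), b=5^4·(≡4) mod 5; (3|5)=-1, (4|5)=+1; (−1)^{0·4·2}·(-1)^4·(+1)^0 = +1.
v=∞: 814463 > 0 and 313599 > 0  ⇒  (a,b)_∞ = +1.
v=13: a=13^3·(≡4), b=13^3·(≡2) mod 13; (4|13)=+1, (2|13)=-1; (−1)^{3·3·6}·(+1)^3·(-1)^3 = -1.
v=2: v_2(a)=2, v_2(b)=2; units ≡ 7, 7 (mod 8); ε·ε+αω+βω = 1·1+2·0+2·0 ≡ 1  ⇒  (a,b)_2 = -1.
v=47: a=47^1·(≡10), b=47^2·(≡5) mod 47; (10|47)=-1, (5|47)=-1; (−1)^{1·2·23}·(-1)^2·(-1)^1 = -1.
v=43: a=43^3·(≡17), b=43^3·(≡8) mod 43; (17|43)=+1, (8|43)=-1; (−1)^{3·3·21}·(+1)^3·(-1)^3 = +1.
v=7: a=7^0·(≡5), b=7^2·(≡3) mod 7; (5|7)=-1, (3|7)=-1; (−1)^{0·2·3}·(-1)^2·(-1)^0 = +1.
v=31: a=31^1·(≡2), b=31^2·(≡12) mod 31; (2|31)=+1, (12|31)=-1; (−1)^{1·2·15}·(+1)^2·(-1)^1 = -1.
|Ram(814463, 313599)| = 6, even; anisotropic at {2, 3, 13, 17, 31, 47}.

[2, 3, 13, 17, 31, 47]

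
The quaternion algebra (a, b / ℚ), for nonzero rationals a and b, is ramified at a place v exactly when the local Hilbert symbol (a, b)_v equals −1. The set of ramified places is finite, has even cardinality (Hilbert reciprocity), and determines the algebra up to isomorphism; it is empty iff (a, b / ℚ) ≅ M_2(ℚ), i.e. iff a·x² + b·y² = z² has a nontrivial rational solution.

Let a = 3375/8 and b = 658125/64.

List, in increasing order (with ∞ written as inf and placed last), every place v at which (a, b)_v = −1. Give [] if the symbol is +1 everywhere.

[2, 5]

(a, b) ≡ (30, 13) mod (ℚ^×)²; places V = {2, 3, 5, 13, ∞}.
(a,b)_2: α=-3, β=-6; u≡7, v≡5 (mod 8); ε(u)ε(v)=1·0, αω(v)=-3·1, βω(u)=-6·0; sum ≡ 1  ⇒  -1.
(a,b)_5: α=3, u≡4; β=4, v≡2 (mod 5); (4|5)=+1, (2|5)=-1; sign (−1)^0·+1^4·-1^3 = -1.
(a,b)_13: α=0, u≡1; β=1, v≡10 (mod 13); (1|13)=+1, (10|13)=+1; sign (−1)^0·+1^1·+1^0 = +1.
(a,b)_∞: sgn(30)=+, sgn(13)=+, so +1.
(a,b)_3: α=3, u≡1; β=4, v≡1 (mod 3); (1|3)=+1, (1|3)=+1; sign (−1)^0·+1^4·+1^3 = +1.
|Ram(30, 13)| = 2, even; anisotropic at {2, 5}.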